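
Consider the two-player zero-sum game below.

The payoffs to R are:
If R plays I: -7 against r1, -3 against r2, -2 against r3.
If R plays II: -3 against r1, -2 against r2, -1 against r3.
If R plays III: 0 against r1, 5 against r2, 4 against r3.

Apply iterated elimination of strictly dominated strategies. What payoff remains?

0

Row I is strictly dominated by row II (-3>-7, -2>-3, -1>-2); eliminate I.
Column r3 is strictly dominated by r1 for C (-3<-1, 0<4); eliminate r3.
Column r2 is strictly dominated by r1 for C (-3<-2, 0<5); eliminate r2.
Row II is strictly dominated by row III (0>-3); eliminate II.
Only (III, r1) remains, with payoff 0.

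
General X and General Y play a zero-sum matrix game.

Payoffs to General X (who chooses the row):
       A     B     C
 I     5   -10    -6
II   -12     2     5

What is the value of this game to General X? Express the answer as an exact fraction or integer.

-110/29

Column C is strictly dominated by B for General Y (it gives General X more in every row).
The remaining 2×2 game on (I, II) × (A, B) has no saddle point. Let General X play I with probability p; indifference gives 5p − 12(1−p) = −10p + 2(1−p), so p = 14/29.
Similarly General Y's optimal q on A is 12/29, and the value is 5·(12/29) + (-10)·(17/29) = -110/29.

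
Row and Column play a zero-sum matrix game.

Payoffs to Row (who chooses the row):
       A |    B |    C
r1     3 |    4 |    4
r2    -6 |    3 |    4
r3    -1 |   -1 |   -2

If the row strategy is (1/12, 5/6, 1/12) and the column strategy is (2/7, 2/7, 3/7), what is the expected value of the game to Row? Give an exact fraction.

19/21

Against (2/7, 2/7, 3/7), each row's expected payoff is r1: 26/7; r2: 6/7; r3: -10/7.
Taking the (1/12, 5/6, 1/12)-weighted average: (1/12)·(26/7) + (5/6)·(6/7) + (1/12)·(-10/7) = 19/21.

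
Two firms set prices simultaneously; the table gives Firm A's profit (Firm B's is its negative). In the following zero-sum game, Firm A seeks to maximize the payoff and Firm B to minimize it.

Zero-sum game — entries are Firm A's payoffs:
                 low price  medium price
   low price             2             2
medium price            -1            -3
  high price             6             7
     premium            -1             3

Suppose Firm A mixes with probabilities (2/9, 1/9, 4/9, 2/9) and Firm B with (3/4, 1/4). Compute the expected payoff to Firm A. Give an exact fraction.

55/18

Against (3/4, 1/4), each row's expected payoff is low price: 2; medium price: -3/2; high price: 25/4; premium: 0.
Taking the (2/9, 1/9, 4/9, 2/9)-weighted average: (2/9)·(2) + (1/9)·(-3/2) + (4/9)·(25/4) + (2/9)·(0) = 55/18.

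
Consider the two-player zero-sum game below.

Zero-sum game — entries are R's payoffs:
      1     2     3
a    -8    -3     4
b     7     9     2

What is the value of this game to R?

44/17

Column 2 is strictly dominated by 1 for C (it gives R more in every row).
The remaining 2×2 game on (a, b) × (1, 3) has no saddle point. Let R play a with probability p; indifference gives −8p + 7(1−p) = 4p + 2(1−p), so p = 5/17.
Similarly C's optimal q on 1 is 2/17, and the value is -8·(2/17) + (4)·(15/17) = 44/17.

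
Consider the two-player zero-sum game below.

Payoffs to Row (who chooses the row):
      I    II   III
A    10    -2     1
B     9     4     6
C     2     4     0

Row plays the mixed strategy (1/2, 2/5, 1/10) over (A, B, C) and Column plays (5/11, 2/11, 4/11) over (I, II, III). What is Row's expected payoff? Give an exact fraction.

288/55

Against (5/11, 2/11, 4/11), each row's expected payoff is A: 50/11; B: 7; C: 18/11.
Taking the (1/2, 2/5, 1/10)-weighted average: (1/2)·(50/11) + (2/5)·(7) + (1/10)·(18/11) = 288/55.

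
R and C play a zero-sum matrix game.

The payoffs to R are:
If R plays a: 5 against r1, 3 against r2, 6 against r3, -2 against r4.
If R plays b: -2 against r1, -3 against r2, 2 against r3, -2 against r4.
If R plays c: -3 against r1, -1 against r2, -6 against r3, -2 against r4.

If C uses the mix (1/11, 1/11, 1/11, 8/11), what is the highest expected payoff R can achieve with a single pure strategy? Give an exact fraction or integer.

-2/11

a: (5)·(1/11) + (3)·(1/11) + (6)·(1/11) + (-2)·(8/11) = -2/11.
b: (-2)·(1/11) + (-3)·(1/11) + (2)·(1/11) + (-2)·(8/11) = -19/11.
c: (-3)·(1/11) + (-1)·(1/11) + (-6)·(1/11) + (-2)·(8/11) = -26/11.
The best pure response is a with expected payoff -2/11.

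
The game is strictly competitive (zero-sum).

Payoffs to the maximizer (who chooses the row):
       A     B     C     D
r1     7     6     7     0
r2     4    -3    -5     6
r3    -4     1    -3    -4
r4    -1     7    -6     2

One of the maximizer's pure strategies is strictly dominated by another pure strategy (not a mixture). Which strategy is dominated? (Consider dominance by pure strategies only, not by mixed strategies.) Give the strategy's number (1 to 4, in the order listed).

Compare r3 with r1: 7 > -4, 6 > 1, 7 > -3, 0 > -4.
So r1 strictly dominates r3 for the maximizer; r3 is strictly dominated.

3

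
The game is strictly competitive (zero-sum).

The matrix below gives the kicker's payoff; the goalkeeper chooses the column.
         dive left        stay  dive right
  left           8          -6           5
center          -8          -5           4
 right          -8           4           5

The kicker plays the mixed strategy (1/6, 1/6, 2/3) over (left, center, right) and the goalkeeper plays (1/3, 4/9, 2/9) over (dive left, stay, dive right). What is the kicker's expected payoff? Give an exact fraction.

Against (1/3, 4/9, 2/9), each row's expected payoff is left: 10/9; center: -4; right: 2/9.
Taking the (1/6, 1/6, 2/3)-weighted average: (1/6)·(10/9) + (1/6)·(-4) + (2/3)·(2/9) = -1/3.

-1/3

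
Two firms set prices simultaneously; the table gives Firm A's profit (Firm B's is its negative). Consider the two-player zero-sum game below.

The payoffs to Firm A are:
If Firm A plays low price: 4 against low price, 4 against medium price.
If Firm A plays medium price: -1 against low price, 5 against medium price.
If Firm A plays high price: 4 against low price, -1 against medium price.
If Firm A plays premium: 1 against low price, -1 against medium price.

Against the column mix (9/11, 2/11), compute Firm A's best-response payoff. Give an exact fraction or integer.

low price: (4)·(9/11) + (4)·(2/11) = 4.
medium price: (-1)·(9/11) + (5)·(2/11) = 1/11.
high price: (4)·(9/11) + (-1)·(2/11) = 34/11.
premium: (1)·(9/11) + (-1)·(2/11) = 7/11.
The best pure response is low price with expected payoff 4.

4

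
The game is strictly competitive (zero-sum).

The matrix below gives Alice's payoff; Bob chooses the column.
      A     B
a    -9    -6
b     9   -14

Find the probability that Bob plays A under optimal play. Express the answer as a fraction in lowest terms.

Row minima are -9 and -14, so Alice's maximin is -9; column maxima are 9 and -6, so Bob's minimax is -6. These differ, so the equilibrium is in mixed strategies.
Let Bob play A with probability q. Alice is indifferent when −9q − 6(1−q) = 9q − 14(1−q), giving q = 4/13.

4/13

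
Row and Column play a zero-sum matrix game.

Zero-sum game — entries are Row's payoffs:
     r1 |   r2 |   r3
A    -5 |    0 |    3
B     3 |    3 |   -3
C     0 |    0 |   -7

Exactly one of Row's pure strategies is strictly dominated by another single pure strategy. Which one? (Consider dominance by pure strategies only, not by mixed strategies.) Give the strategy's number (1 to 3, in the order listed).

3

Compare C with B: 3 > 0, 3 > 0, -3 > -7.
So B strictly dominates C for Row; C is strictly dominated.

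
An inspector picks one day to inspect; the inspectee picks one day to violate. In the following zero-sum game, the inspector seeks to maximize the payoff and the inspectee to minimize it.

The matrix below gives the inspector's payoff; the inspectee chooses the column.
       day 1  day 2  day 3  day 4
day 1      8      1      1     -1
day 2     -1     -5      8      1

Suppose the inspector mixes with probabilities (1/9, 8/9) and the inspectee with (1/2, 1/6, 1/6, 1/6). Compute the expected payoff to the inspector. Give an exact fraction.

Against (1/2, 1/6, 1/6, 1/6), each row's expected payoff is day 1: 25/6; day 2: 1/6.
Taking the (1/9, 8/9)-weighted average: (1/9)·(25/6) + (8/9)·(1/6) = 11/18.

11/18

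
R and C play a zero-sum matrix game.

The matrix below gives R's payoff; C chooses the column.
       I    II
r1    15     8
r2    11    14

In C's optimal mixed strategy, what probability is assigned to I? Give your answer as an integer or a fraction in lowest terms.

Row minima are 8 and 11, so R's maximin is 11; column maxima are 15 and 14, so C's minimax is 14. These differ, so the equilibrium is in mixed strategies.
Let C play I with probability q. R is indifferent when 15q + 8(1−q) = 11q + 14(1−q), giving q = 3/5.

3/5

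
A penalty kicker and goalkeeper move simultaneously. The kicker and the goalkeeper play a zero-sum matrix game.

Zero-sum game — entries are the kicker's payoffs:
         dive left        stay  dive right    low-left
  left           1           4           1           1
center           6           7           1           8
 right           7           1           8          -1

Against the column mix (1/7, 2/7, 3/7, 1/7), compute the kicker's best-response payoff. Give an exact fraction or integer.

left: (1)·(1/7) + (4)·(2/7) + (1)·(3/7) + (1)·(1/7) = 13/7.
center: (6)·(1/7) + (7)·(2/7) + (1)·(3/7) + (8)·(1/7) = 31/7.
right: (7)·(1/7) + (1)·(2/7) + (8)·(3/7) + (-1)·(1/7) = 32/7.
The best pure response is right with expected payoff 32/7.

32/7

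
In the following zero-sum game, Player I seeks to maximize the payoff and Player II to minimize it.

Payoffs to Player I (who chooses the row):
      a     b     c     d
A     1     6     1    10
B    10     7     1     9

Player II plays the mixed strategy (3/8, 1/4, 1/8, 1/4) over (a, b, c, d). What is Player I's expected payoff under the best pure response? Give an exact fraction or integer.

63/8

A: (1)·(3/8) + (6)·(1/4) + (1)·(1/8) + (10)·(1/4) = 9/2.
B: (10)·(3/8) + (7)·(1/4) + (1)·(1/8) + (9)·(1/4) = 63/8.
The best pure response is B with expected payoff 63/8.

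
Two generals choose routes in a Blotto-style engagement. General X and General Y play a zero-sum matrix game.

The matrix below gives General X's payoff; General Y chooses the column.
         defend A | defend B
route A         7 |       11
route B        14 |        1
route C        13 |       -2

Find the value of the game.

Row route C is strictly dominated by row route B, so General X never plays it.
The remaining 2×2 game on (route A, route B) × (defend A, defend B) has no saddle point. Let General X play route A with probability p; indifference gives 7p + 14(1−p) = 11p + (1−p), so p = 13/17.
Similarly General Y's optimal q on defend A is 10/17, and the value is 7·(10/17) + (11)·(7/17) = 147/17.

147/17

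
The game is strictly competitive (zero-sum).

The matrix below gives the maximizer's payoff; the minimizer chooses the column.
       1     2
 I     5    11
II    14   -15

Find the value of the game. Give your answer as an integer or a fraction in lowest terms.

229/35

Row minima are 5 and -15, so the maximizer's maximin is 5; column maxima are 14 and 11, so the minimizer's minimax is 11. These differ, so the equilibrium is in mixed strategies.
Let the maximizer play I with probability p. The minimizer is indifferent when 5p + 14(1−p) = 11p − 15(1−p), giving p = 29/35.
Let the minimizer play 1 with probability q. The maximizer is indifferent when 5q + 11(1−q) = 14q − 15(1−q), giving q = 26/35.
The value is 5·(26/35) + (11)·(9/35) = 229/35.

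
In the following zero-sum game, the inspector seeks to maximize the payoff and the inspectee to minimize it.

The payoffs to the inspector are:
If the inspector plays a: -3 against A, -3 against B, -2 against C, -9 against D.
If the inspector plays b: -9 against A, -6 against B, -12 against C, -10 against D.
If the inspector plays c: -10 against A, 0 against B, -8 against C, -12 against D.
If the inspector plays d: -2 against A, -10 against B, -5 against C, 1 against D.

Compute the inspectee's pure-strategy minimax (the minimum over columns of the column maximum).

The worst case (largest entry) in each column is A: -2, B: 0, C: -2, D: 1.
The best (smallest) of these is -2.

-2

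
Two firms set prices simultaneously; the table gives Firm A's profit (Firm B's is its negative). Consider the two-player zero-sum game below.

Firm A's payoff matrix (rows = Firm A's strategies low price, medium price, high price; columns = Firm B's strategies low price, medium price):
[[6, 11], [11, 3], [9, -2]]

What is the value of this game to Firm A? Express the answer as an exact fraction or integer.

103/13

Row high price is strictly dominated by row medium price, so Firm A never plays it.
The remaining 2×2 game on (low price, medium price) × (low price, medium price) has no saddle point. Let Firm A play low price with probability p; indifference gives 6p + 11(1−p) = 11p + 3(1−p), so p = 8/13.
Similarly Firm B's optimal q on low price is 8/13, and the value is 6·(8/13) + (11)·(5/13) = 103/13.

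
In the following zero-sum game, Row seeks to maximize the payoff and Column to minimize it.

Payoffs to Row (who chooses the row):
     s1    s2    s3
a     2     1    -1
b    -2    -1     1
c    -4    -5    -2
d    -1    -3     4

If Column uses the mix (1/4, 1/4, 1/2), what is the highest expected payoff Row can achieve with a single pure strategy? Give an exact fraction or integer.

a: (2)·(1/4) + (1)·(1/4) + (-1)·(1/2) = 1/4.
b: (-2)·(1/4) + (-1)·(1/4) + (1)·(1/2) = -1/4.
c: (-4)·(1/4) + (-5)·(1/4) + (-2)·(1/2) = -13/4.
d: (-1)·(1/4) + (-3)·(1/4) + (4)·(1/2) = 1.
The best pure response is d with expected payoff 1.

1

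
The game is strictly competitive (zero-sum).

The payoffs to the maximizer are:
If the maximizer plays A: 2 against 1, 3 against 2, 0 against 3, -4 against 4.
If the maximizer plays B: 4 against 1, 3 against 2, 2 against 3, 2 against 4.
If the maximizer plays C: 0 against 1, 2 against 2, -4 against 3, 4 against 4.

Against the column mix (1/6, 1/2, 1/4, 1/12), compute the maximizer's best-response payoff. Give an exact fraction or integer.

A: (2)·(1/6) + (3)·(1/2) + (0)·(1/4) + (-4)·(1/12) = 3/2.
B: (4)·(1/6) + (3)·(1/2) + (2)·(1/4) + (2)·(1/12) = 17/6.
C: (0)·(1/6) + (2)·(1/2) + (-4)·(1/4) + (4)·(1/12) = 1/3.
The best pure response is B with expected payoff 17/6.

17/6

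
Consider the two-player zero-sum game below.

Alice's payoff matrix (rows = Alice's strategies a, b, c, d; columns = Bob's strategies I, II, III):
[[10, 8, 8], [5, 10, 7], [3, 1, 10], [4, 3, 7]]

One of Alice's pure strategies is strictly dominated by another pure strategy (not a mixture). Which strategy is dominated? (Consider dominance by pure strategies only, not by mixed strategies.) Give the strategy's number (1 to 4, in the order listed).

4

Compare d with a: 10 > 4, 8 > 3, 8 > 7.
So a strictly dominates d for Alice; d is strictly dominated.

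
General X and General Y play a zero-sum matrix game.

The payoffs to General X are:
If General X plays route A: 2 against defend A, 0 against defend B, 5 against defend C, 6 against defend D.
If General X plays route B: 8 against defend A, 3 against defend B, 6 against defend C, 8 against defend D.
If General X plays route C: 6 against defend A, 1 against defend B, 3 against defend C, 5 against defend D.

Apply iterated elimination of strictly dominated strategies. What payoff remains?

Column defend C is strictly dominated by defend B for General Y (0<5, 3<6, 1<3); eliminate defend C.
Column defend A is strictly dominated by defend B for General Y (0<2, 3<8, 1<6); eliminate defend A.
Row route C is strictly dominated by row route B (3>1, 8>5); eliminate route C.
Column defend D is strictly dominated by defend B for General Y (0<6, 3<8); eliminate defend D.
Row route A is strictly dominated by row route B (3>0); eliminate route A.
Only (route B, defend B) remains, with payoff 3.

3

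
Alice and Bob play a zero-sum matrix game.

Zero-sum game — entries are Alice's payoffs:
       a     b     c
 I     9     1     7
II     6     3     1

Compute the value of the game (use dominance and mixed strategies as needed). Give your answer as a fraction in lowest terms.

5/2

Column a is strictly dominated by c for Bob (it gives Alice more in every row).
The remaining 2×2 game on (I, II) × (b, c) has no saddle point. Let Alice play I with probability p; indifference gives p + 3(1−p) = 7p + (1−p), so p = 1/4.
Similarly Bob's optimal q on b is 3/4, and the value is 1·(3/4) + (7)·(1/4) = 5/2.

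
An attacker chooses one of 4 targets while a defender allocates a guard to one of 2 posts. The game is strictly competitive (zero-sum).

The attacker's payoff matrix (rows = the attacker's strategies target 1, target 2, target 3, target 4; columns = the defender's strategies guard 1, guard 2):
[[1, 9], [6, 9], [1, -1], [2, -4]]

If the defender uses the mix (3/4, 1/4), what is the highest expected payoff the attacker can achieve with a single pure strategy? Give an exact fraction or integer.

target 1: (1)·(3/4) + (9)·(1/4) = 3.
target 2: (6)·(3/4) + (9)·(1/4) = 27/4.
target 3: (1)·(3/4) + (-1)·(1/4) = 1/2.
target 4: (2)·(3/4) + (-4)·(1/4) = 1/2.
The best pure response is target 2 with expected payoff 27/4.

27/4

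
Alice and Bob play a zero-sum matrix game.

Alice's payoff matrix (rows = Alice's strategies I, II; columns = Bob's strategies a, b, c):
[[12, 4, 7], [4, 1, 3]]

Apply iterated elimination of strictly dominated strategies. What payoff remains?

Column c is strictly dominated by b for Bob (4<7, 1<3); eliminate c.
Row II is strictly dominated by row I (12>4, 4>1); eliminate II.
Column a is strictly dominated by b for Bob (4<12); eliminate a.
Only (I, b) remains, with payoff 4.

4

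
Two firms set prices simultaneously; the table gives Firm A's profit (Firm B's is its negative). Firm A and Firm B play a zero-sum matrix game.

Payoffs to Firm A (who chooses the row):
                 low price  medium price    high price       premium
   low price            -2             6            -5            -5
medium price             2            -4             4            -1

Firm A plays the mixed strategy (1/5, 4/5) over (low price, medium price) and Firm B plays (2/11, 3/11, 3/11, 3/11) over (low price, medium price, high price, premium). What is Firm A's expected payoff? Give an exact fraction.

Against (2/11, 3/11, 3/11, 3/11), each row's expected payoff is low price: -16/11; medium price: 1/11.
Taking the (1/5, 4/5)-weighted average: (1/5)·(-16/11) + (4/5)·(1/11) = -12/55.

-12/55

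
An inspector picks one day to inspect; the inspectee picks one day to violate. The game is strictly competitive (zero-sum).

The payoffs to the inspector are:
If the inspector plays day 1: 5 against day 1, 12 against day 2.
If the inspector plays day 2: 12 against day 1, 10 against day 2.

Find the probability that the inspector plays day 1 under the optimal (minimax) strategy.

2/9

Row minima are 5 and 10, so the inspector's maximin is 10; column maxima are 12 and 12, so the inspectee's minimax is 12. These differ, so the equilibrium is in mixed strategies.
Let the inspector play day 1 with probability p. The inspectee is indifferent when 5p + 12(1−p) = 12p + 10(1−p), giving p = 2/9.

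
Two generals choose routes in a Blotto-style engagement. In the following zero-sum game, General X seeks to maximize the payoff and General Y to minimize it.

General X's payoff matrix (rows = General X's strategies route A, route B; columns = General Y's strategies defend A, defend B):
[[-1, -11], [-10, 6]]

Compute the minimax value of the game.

Row minima are -11 and -10, so General X's maximin is -10; column maxima are -1 and 6, so General Y's minimax is -1. These differ, so the equilibrium is in mixed strategies.
Let General X play route A with probability p. General Y is indifferent when −p − 10(1−p) = −11p + 6(1−p), giving p = 8/13.
Let General Y play defend A with probability q. General X is indifferent when −q − 11(1−q) = −10q + 6(1−q), giving q = 17/26.
The value is -1·(17/26) + (-11)·(9/26) = -58/13.

-58/13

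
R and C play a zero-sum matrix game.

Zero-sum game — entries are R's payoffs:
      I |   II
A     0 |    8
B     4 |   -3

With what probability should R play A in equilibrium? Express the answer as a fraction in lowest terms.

Row minima are 0 and -3, so R's maximin is 0; column maxima are 4 and 8, so C's minimax is 4. These differ, so the equilibrium is in mixed strategies.
Let R play A with probability p. C is indifferent when 4(1−p) = 8p − 3(1−p), giving p = 7/15.

7/15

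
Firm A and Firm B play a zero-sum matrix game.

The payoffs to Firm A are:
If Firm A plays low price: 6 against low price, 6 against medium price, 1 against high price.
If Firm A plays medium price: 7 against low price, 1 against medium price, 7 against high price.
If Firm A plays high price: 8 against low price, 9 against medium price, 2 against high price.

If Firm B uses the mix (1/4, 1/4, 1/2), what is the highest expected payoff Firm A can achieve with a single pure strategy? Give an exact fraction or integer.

11/2

low price: (6)·(1/4) + (6)·(1/4) + (1)·(1/2) = 7/2.
medium price: (7)·(1/4) + (1)·(1/4) + (7)·(1/2) = 11/2.
high price: (8)·(1/4) + (9)·(1/4) + (2)·(1/2) = 21/4.
The best pure response is medium price with expected payoff 11/2.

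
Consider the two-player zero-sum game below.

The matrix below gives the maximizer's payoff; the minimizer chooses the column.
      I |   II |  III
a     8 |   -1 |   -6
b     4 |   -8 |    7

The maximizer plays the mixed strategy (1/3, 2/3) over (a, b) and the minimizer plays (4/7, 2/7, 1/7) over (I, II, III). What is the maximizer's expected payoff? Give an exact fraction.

38/21

Against (4/7, 2/7, 1/7), each row's expected payoff is a: 24/7; b: 1.
Taking the (1/3, 2/3)-weighted average: (1/3)·(24/7) + (2/3)·(1) = 38/21.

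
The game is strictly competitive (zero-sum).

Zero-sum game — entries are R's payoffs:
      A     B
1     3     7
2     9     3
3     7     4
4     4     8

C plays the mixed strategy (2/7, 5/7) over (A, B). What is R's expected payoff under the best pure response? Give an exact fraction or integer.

1: (3)·(2/7) + (7)·(5/7) = 41/7.
2: (9)·(2/7) + (3)·(5/7) = 33/7.
3: (7)·(2/7) + (4)·(5/7) = 34/7.
4: (4)·(2/7) + (8)·(5/7) = 48/7.
The best pure response is 4 with expected payoff 48/7.

48/7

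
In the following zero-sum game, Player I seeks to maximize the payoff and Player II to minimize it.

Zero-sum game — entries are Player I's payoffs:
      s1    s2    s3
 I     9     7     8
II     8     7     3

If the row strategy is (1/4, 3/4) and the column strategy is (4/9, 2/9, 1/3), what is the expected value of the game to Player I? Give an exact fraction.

239/36

Against (4/9, 2/9, 1/3), each row's expected payoff is I: 74/9; II: 55/9.
Taking the (1/4, 3/4)-weighted average: (1/4)·(74/9) + (3/4)·(55/9) = 239/36.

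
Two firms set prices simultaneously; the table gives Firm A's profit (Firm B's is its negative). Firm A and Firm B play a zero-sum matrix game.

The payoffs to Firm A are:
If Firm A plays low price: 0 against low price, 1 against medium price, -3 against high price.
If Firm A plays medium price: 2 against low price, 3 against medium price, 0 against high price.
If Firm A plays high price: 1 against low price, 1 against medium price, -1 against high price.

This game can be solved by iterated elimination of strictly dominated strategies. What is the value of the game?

Row low price is strictly dominated by row medium price (2>0, 3>1, 0>-3); eliminate low price.
Column medium price is strictly dominated by high price for Firm B (0<3, -1<1); eliminate medium price.
Column low price is strictly dominated by high price for Firm B (0<2, -1<1); eliminate low price.
Row high price is strictly dominated by row medium price (0>-1); eliminate high price.
Only (medium price, high price) remains, with payoff 0.

0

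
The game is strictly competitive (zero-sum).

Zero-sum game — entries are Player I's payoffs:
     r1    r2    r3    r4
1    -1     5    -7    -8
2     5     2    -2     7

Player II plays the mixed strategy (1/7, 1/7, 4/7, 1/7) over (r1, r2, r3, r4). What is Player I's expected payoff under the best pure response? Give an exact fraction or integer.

6/7

1: (-1)·(1/7) + (5)·(1/7) + (-7)·(4/7) + (-8)·(1/7) = -32/7.
2: (5)·(1/7) + (2)·(1/7) + (-2)·(4/7) + (7)·(1/7) = 6/7.
The best pure response is 2 with expected payoff 6/7.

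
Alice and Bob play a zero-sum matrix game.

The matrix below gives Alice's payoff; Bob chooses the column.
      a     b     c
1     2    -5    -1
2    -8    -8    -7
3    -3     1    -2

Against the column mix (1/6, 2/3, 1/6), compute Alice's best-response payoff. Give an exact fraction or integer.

-1/6

1: (2)·(1/6) + (-5)·(2/3) + (-1)·(1/6) = -19/6.
2: (-8)·(1/6) + (-8)·(2/3) + (-7)·(1/6) = -47/6.
3: (-3)·(1/6) + (1)·(2/3) + (-2)·(1/6) = -1/6.
The best pure response is 3 with expected payoff -1/6.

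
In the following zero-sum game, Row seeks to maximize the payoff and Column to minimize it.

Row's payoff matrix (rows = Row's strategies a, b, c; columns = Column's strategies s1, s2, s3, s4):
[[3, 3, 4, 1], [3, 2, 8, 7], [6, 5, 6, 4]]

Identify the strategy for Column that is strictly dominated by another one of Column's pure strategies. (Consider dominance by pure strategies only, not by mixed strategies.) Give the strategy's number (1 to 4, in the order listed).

Column prefers columns that give Row less. Compare s3 with s2: 3 < 4, 2 < 8, 5 < 6.
So s2 strictly dominates s3 for Column; s3 is strictly dominated.

3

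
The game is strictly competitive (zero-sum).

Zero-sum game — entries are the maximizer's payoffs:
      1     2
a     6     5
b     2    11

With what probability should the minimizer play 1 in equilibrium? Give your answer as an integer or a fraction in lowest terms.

Row minima are 5 and 2, so the maximizer's maximin is 5; column maxima are 6 and 11, so the minimizer's minimax is 6. These differ, so the equilibrium is in mixed strategies.
Let the minimizer play 1 with probability q. The maximizer is indifferent when 6q + 5(1−q) = 2q + 11(1−q), giving q = 3/5.

3/5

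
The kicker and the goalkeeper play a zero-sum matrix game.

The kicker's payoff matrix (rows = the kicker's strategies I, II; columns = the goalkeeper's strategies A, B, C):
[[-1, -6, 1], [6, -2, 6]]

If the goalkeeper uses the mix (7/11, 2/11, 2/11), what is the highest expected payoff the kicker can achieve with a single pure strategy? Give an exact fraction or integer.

I: (-1)·(7/11) + (-6)·(2/11) + (1)·(2/11) = -17/11.
II: (6)·(7/11) + (-2)·(2/11) + (6)·(2/11) = 50/11.
The best pure response is II with expected payoff 50/11.

50/11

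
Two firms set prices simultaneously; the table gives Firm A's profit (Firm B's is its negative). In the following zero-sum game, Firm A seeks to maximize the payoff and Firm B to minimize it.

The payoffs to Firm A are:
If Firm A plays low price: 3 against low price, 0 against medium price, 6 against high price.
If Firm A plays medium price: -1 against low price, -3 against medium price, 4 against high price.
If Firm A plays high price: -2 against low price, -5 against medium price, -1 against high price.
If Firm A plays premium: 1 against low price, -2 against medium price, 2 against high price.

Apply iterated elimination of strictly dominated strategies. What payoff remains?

0

Column high price is strictly dominated by low price for Firm B (3<6, -1<4, -2<-1, 1<2); eliminate high price.
Row high price is strictly dominated by row low price (3>-2, 0>-5); eliminate high price.
Row medium price is strictly dominated by row low price (3>-1, 0>-3); eliminate medium price.
Row premium is strictly dominated by row low price (3>1, 0>-2); eliminate premium.
Column low price is strictly dominated by medium price for Firm B (0<3); eliminate low price.
Only (low price, medium price) remains, with payoff 0.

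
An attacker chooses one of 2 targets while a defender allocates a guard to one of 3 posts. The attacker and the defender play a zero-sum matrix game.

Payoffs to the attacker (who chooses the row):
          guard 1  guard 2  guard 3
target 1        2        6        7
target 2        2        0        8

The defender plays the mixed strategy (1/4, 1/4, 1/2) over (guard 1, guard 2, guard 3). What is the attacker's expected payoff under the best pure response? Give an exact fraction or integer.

target 1: (2)·(1/4) + (6)·(1/4) + (7)·(1/2) = 11/2.
target 2: (2)·(1/4) + (0)·(1/4) + (8)·(1/2) = 9/2.
The best pure response is target 1 with expected payoff 11/2.

11/2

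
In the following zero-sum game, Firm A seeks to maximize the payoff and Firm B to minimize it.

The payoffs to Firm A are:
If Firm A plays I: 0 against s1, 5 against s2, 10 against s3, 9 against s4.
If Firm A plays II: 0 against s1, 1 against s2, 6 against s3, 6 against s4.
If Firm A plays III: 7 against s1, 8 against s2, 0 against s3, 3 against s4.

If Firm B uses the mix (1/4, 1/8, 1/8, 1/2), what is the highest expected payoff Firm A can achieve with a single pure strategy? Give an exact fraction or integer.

51/8

I: (0)·(1/4) + (5)·(1/8) + (10)·(1/8) + (9)·(1/2) = 51/8.
II: (0)·(1/4) + (1)·(1/8) + (6)·(1/8) + (6)·(1/2) = 31/8.
III: (7)·(1/4) + (8)·(1/8) + (0)·(1/8) + (3)·(1/2) = 17/4.
The best pure response is I with expected payoff 51/8.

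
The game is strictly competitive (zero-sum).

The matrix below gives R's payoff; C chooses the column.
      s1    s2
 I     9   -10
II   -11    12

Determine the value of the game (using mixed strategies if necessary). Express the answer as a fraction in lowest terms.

Row minima are -10 and -11, so R's maximin is -10; column maxima are 9 and 12, so C's minimax is 9. These differ, so the equilibrium is in mixed strategies.
Let R play I with probability p. C is indifferent when 9p − 11(1−p) = −10p + 12(1−p), giving p = 23/42.
Let C play s1 with probability q. R is indifferent when 9q − 10(1−q) = −11q + 12(1−q), giving q = 11/21.
The value is 9·(11/21) + (-10)·(10/21) = -1/21.

-1/21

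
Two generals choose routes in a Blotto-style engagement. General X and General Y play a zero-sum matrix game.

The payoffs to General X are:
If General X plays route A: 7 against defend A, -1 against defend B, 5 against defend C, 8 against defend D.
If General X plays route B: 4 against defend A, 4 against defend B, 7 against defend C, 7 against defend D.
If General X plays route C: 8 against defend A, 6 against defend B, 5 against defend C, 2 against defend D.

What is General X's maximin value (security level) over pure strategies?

The worst-case payoff for each row is route A: -1, route B: 4, route C: 2.
The best of these is 4.

4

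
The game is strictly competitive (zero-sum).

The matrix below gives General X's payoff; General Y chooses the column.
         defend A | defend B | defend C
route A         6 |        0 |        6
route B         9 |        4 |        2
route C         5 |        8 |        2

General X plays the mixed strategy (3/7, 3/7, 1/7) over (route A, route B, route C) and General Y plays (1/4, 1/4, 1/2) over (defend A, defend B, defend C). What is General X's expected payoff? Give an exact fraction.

Against (1/4, 1/4, 1/2), each row's expected payoff is route A: 9/2; route B: 17/4; route C: 17/4.
Taking the (3/7, 3/7, 1/7)-weighted average: (3/7)·(9/2) + (3/7)·(17/4) + (1/7)·(17/4) = 61/14.

61/14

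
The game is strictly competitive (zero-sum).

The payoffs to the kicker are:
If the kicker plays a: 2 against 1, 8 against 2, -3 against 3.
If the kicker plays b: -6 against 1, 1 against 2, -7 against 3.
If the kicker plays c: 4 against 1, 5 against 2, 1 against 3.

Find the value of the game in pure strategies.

Row minima: -3, -7, 1 → the kicker's maximin is 1.
Column maxima: 4, 8, 1 → the goalkeeper's minimax is 1.
They coincide at (c, 3), so the value is 1.

1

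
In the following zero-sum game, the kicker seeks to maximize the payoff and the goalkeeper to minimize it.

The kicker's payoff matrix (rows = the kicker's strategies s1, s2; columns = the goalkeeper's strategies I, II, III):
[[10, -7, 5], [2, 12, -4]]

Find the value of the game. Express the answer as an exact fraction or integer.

8/7

Column I is strictly dominated by III for the goalkeeper (it gives the kicker more in every row).
The remaining 2×2 game on (s1, s2) × (II, III) has no saddle point. Let the kicker play s1 with probability p; indifference gives −7p + 12(1−p) = 5p − 4(1−p), so p = 4/7.
Similarly the goalkeeper's optimal q on II is 9/28, and the value is -7·(9/28) + (5)·(19/28) = 8/7.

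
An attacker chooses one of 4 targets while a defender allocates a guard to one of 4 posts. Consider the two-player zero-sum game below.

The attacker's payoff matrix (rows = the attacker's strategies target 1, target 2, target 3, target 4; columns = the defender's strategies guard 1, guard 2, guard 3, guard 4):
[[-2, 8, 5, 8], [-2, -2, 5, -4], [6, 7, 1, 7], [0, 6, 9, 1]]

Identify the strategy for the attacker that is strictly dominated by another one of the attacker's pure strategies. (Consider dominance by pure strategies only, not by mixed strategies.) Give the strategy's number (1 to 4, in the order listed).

Compare target 2 with target 4: 0 > -2, 6 > -2, 9 > 5, 1 > -4.
So target 4 strictly dominates target 2 for the attacker; target 2 is strictly dominated.

2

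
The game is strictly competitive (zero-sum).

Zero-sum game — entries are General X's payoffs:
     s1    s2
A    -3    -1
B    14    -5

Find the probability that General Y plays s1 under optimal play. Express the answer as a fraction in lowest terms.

4/21

Row minima are -3 and -5, so General X's maximin is -3; column maxima are 14 and -1, so General Y's minimax is -1. These differ, so the equilibrium is in mixed strategies.
Let General Y play s1 with probability q. General X is indifferent when −3q − (1−q) = 14q − 5(1−q), giving q = 4/21.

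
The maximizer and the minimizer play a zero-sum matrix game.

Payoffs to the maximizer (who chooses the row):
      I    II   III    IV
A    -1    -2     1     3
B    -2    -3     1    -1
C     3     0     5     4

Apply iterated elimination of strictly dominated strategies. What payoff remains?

0

Row A is strictly dominated by row C (3>-1, 0>-2, 5>1, 4>3); eliminate A.
Column III is strictly dominated by I for the minimizer (-2<1, 3<5); eliminate III.
Column IV is strictly dominated by I for the minimizer (-2<-1, 3<4); eliminate IV.
Column I is strictly dominated by II for the minimizer (-3<-2, 0<3); eliminate I.
Row B is strictly dominated by row C (0>-3); eliminate B.
Only (C, II) remains, with payoff 0.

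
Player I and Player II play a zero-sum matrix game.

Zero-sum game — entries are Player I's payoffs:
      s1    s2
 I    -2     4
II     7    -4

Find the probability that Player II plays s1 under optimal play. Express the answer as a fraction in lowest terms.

Row minima are -2 and -4, so Player I's maximin is -2; column maxima are 7 and 4, so Player II's minimax is 4. These differ, so the equilibrium is in mixed strategies.
Let Player II play s1 with probability q. Player I is indifferent when −2q + 4(1−q) = 7q − 4(1−q), giving q = 8/17.

8/17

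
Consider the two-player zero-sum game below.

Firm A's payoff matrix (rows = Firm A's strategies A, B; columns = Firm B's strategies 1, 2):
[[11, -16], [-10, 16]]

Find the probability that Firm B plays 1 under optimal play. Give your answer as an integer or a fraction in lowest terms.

Row minima are -16 and -10, so Firm A's maximin is -10; column maxima are 11 and 16, so Firm B's minimax is 11. These differ, so the equilibrium is in mixed strategies.
Let Firm B play 1 with probability q. Firm A is indifferent when 11q − 16(1−q) = −10q + 16(1−q), giving q = 32/53.

32/53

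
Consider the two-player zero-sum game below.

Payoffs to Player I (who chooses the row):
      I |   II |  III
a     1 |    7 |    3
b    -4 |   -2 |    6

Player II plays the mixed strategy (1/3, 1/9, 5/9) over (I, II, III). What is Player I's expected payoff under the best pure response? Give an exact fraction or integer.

25/9

a: (1)·(1/3) + (7)·(1/9) + (3)·(5/9) = 25/9.
b: (-4)·(1/3) + (-2)·(1/9) + (6)·(5/9) = 16/9.
The best pure response is a with expected payoff 25/9.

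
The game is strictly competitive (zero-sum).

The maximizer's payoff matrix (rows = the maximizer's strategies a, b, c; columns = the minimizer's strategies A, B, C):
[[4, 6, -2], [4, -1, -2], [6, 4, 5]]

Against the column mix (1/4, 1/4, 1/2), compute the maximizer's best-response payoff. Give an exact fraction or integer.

5

a: (4)·(1/4) + (6)·(1/4) + (-2)·(1/2) = 3/2.
b: (4)·(1/4) + (-1)·(1/4) + (-2)·(1/2) = -1/4.
c: (6)·(1/4) + (4)·(1/4) + (5)·(1/2) = 5.
The best pure response is c with expected payoff 5.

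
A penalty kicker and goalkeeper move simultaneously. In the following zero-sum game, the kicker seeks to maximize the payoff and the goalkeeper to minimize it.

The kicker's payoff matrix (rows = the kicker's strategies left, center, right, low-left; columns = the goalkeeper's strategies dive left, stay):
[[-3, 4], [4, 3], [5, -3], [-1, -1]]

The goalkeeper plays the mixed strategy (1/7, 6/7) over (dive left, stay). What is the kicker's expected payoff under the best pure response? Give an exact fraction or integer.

22/7

left: (-3)·(1/7) + (4)·(6/7) = 3.
center: (4)·(1/7) + (3)·(6/7) = 22/7.
right: (5)·(1/7) + (-3)·(6/7) = -13/7.
low-left: (-1)·(1/7) + (-1)·(6/7) = -1.
The best pure response is center with expected payoff 22/7.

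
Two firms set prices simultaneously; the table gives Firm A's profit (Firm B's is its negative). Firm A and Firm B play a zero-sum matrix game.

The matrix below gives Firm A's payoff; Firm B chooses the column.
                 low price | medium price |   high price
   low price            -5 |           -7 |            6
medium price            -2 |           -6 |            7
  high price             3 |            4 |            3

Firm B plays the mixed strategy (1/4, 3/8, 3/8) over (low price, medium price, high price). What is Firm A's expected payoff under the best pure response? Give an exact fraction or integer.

low price: (-5)·(1/4) + (-7)·(3/8) + (6)·(3/8) = -13/8.
medium price: (-2)·(1/4) + (-6)·(3/8) + (7)·(3/8) = -1/8.
high price: (3)·(1/4) + (4)·(3/8) + (3)·(3/8) = 27/8.
The best pure response is high price with expected payoff 27/8.

27/8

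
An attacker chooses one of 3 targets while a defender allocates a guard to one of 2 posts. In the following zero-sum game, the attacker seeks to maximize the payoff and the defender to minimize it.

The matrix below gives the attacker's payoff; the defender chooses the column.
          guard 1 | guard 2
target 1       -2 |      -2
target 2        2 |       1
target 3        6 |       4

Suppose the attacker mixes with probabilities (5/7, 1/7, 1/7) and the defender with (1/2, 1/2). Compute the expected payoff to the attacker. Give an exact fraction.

Against (1/2, 1/2), each row's expected payoff is target 1: -2; target 2: 3/2; target 3: 5.
Taking the (5/7, 1/7, 1/7)-weighted average: (5/7)·(-2) + (1/7)·(3/2) + (1/7)·(5) = -1/2.

-1/2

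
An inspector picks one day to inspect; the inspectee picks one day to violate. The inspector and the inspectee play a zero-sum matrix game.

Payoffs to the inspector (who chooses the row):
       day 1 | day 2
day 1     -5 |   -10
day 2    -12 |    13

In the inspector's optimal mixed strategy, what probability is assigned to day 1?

Row minima are -10 and -12, so the inspector's maximin is -10; column maxima are -5 and 13, so the inspectee's minimax is -5. These differ, so the equilibrium is in mixed strategies.
Let the inspector play day 1 with probability p. The inspectee is indifferent when −5p − 12(1−p) = −10p + 13(1−p), giving p = 5/6.

5/6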